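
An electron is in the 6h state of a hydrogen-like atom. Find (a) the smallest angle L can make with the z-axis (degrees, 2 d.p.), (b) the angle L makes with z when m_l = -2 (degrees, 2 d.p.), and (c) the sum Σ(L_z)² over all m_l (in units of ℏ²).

θ_min ≈ 24.09°; θ(m_l=-2) ≈ 111.42°; Σ(L_z)² = 110 ℏ²

For 6h, l = 5.
cos θ_min = 5/√30, so θ_min ≈ 24.09°.
For m_l = -2: cos θ = -2/√30, θ ≈ 111.42°.
Σ m_l² = 110, so Σ(L_z)² = 110 ℏ².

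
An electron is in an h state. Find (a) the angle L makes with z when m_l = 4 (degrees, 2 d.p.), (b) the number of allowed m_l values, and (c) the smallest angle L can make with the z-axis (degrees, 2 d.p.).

An h state has l = 5.
For m_l = 4: cos θ = 4/√30, θ ≈ 43.09°.
There are 2l+1 = 11 values of m_l.
cos θ_min = 5/√30, so θ_min ≈ 24.09°.

θ(m_l=4) ≈ 43.09°; 11 values; θ_min ≈ 24.09°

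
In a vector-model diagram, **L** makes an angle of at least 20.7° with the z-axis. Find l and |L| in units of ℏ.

l = 7, |L| = 2√14 ℏ ≈ 7.483ℏ

At minimum angle, m_l = l, so cos θ = l/√(l(l+1)); cos²θ = l/(l+1) = 0.8751.
Thus l = 0.8751/(1 − 0.8751) ≈ 7.
Then |L| = ℏ√(7·8) = 2√14 ℏ.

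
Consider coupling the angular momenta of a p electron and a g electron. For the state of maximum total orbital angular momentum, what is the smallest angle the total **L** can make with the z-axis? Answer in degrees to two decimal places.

θ_min ≈ 24.09°

The total orbital quantum number L ranges from |l₁ − l₂| to l₁ + l₂ in integer steps.
L ∈ {3, 4, 5}.
The maximum is L = 5, with |L_tot| = ℏ√(5·6) = √30 ℏ.
The minimum angle with z is arccos(5/√30) ≈ 24.09°.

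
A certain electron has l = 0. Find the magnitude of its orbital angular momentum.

|L| = ℏ√(l(l+1)) = ℏ√0 = 0

|L| = 0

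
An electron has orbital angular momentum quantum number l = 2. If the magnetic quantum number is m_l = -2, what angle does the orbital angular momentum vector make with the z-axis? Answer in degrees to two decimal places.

θ ≈ 144.74°

|L|² = l(l+1)ℏ² = 6ℏ², so |L| = √6 ℏ.
L_z = m_l ℏ = −2ℏ.
cos θ = L_z/|L| = -2/√6, so θ ≈ 144.74°.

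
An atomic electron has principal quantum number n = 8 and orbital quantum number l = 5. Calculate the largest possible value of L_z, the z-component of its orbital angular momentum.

L_z = m_l ℏ with m_l ∈ {−5, …, 5}; the maximum is m_l = 5.

L_z,max = 5ℏ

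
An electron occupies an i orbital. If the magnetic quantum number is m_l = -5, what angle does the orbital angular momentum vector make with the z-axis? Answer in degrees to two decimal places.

The letter i corresponds to l = 6.
|L| = √(l(l+1)) ℏ = √42 ℏ.
L_z = m_l ℏ = −5ℏ.
cos θ = L_z/|L| = -5/√42, so θ ≈ 140.49°.

θ ≈ 140.49°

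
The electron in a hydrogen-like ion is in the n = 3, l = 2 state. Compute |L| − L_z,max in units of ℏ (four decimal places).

|L| − L_z,max ≈ 0.4495ℏ

|L| = √6 ℏ ≈ 2.4495ℏ, while L_z,max = lℏ = 2ℏ.
The difference is (√6 − 2)ℏ ≈ 0.4495ℏ.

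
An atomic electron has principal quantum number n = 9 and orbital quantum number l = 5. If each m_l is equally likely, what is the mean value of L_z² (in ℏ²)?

m_l ∈ {-5, -4, -3, -2, -1, 0, 1, 2, 3, 4, 5}.
⟨L_z²⟩ = ℏ²·(Σ m_l²)/(2l+1) = ℏ²·110/11 = 10ℏ².

⟨L_z²⟩ = 10 ℏ²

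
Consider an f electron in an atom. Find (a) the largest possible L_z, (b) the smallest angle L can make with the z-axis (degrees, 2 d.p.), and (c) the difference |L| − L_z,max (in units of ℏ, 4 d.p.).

An f state has l = 3.
L_z,max = lℏ = 3ℏ.
cos θ_min = 3/√12, so θ_min ≈ 30.00°.
|L| − L_z,max = (2√3 − 3)ℏ ≈ 0.4641ℏ.

L_z,max = 3ℏ; θ_min ≈ 30.00°; |L|−L_z,max ≈ 0.4641ℏ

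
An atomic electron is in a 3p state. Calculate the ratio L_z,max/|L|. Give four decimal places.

For 3p, l = 1.
|L| = √2 ℏ ≈ 1.4142ℏ, while L_z,max = lℏ = 1ℏ.
L_z,max/|L| = 1/√2 = 0.7071.

L_z,max/|L| = 0.7071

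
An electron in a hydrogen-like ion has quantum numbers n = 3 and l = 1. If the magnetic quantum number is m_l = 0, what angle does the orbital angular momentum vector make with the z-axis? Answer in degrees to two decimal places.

|L| = √(l(l+1)) ℏ = √2 ℏ.
L_z = m_l ℏ = 0ℏ.
cos θ = L_z/|L| = 0/√2, so θ ≈ 90.00°.

θ ≈ 90.00°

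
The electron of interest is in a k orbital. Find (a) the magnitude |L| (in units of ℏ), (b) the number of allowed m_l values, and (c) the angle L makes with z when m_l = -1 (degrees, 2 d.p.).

For a k orbital, l = 7.
|L| = ℏ√(7·8) = 2√14 ℏ ≈ 7.483ℏ.
There are 2l+1 = 15 values of m_l.
For m_l = -1: cos θ = -1/√56, θ ≈ 97.68°.

|L| = 2√14 ℏ ≈ 7.483ℏ; 15 values; θ(m_l=-1) ≈ 97.68°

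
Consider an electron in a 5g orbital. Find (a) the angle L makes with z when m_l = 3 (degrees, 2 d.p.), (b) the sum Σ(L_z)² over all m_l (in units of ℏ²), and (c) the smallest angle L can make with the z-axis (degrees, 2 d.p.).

5g means n = 5, l = 4.
For m_l = 3: cos θ = 3/√20, θ ≈ 47.87°.
Σ m_l² = 60, so Σ(L_z)² = 60 ℏ².
cos θ_min = 4/√20, so θ_min ≈ 26.57°.

θ(m_l=3) ≈ 47.87°; Σ(L_z)² = 60 ℏ²; θ_min ≈ 26.57°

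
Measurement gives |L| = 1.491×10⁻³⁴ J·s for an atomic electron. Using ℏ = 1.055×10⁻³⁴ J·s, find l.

l = 1

|L|/ℏ = (1.491×10⁻³⁴)/(1.055×10⁻³⁴) ≈ 1.413.
l(l+1) ≈ 1.413² ≈ 2.00, so l = 1.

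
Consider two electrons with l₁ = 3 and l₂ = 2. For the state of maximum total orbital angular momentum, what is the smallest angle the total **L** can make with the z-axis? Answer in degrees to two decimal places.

The total orbital quantum number L ranges from |l₁ − l₂| to l₁ + l₂ in integer steps.
Allowed values: L = 1, 2, 3, 4, 5.
The maximum is L = 5, with |L_tot| = ℏ√(5·6) = √30 ℏ.
The minimum angle with z is arccos(5/√30) ≈ 24.09°.

θ_min ≈ 24.09°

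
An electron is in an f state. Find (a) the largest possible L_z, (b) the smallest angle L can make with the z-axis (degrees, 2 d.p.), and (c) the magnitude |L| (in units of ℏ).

F corresponds to l = 3.
L_z,max = lℏ = 3ℏ.
cos θ_min = 3/√12, so θ_min ≈ 30.00°.
|L| = ℏ√(3·4) = 2√3 ℏ ≈ 3.464ℏ.

L_z,max = 3ℏ; θ_min ≈ 30.00°; |L| = 2√3 ℏ ≈ 3.464ℏ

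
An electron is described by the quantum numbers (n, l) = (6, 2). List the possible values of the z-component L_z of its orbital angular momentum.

L_z ∈ {−2ℏ, −ℏ, 0, ℏ, 2ℏ}

L_z = m_l ℏ with m_l ranging from −l to +l in integer steps.
For l = 2: m_l ∈ {-2, -1, 0, 1, 2}.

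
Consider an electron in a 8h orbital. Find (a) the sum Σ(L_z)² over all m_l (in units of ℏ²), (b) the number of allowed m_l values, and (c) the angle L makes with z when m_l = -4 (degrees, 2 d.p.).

The 8h subshell has l = 5.
Σ m_l² = 110, so Σ(L_z)² = 110 ℏ².
There are 2l+1 = 11 values of m_l.
For m_l = -4: cos θ = -4/√30, θ ≈ 136.91°.

Σ(L_z)² = 110 ℏ²; 11 values; θ(m_l=-4) ≈ 136.91°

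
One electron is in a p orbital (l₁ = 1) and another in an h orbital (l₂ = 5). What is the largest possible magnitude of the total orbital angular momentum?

By the triangle rule, |l₁ − l₂| ≤ L ≤ l₁ + l₂.
L ∈ {4, 5, 6}.
The largest magnitude corresponds to L = 6: |L_tot| = ℏ√(6·7) = √42 ℏ.

|L_tot|_max = √42 ℏ ≈ 6.481ℏ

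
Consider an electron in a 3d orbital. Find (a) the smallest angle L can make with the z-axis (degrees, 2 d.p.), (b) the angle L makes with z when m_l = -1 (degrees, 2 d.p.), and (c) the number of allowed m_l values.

θ_min ≈ 35.26°; θ(m_l=-1) ≈ 114.09°; 5 values

The 3d subshell has l = 2.
cos θ_min = 2/√6, so θ_min ≈ 35.26°.
For m_l = -1: cos θ = -1/√6, θ ≈ 114.09°.
There are 2l+1 = 5 values of m_l.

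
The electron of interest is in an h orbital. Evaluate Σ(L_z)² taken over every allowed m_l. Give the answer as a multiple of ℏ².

Σ(L_z)² = 110 ℏ²

An h state has l = 5.
m_l runs from −5 to 5, i.e. {-5, -4, -3, -2, -1, 0, 1, 2, 3, 4, 5}.
Summing m² from −5 to 5: Σ m_l² = 110.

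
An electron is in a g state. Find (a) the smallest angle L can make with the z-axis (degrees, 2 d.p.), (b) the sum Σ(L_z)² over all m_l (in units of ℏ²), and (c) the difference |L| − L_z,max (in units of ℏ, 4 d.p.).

G corresponds to l = 4.
cos θ_min = 4/√20, so θ_min ≈ 26.57°.
Σ m_l² = 60, so Σ(L_z)² = 60 ℏ².
|L| − L_z,max = (2√5 − 4)ℏ ≈ 0.4721ℏ.

θ_min ≈ 26.57°; Σ(L_z)² = 60 ℏ²; |L|−L_z,max ≈ 0.4721ℏ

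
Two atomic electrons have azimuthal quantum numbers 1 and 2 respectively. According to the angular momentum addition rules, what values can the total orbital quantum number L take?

L = 1, 2, 3

L runs from |1 − 2| = 1 to 1 + 2 = 3.
So L can be 1, 2, 3.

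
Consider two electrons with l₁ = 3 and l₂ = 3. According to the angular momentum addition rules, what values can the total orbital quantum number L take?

L = 0, 1, 2, 3, 4, 5, 6

By the triangle rule, |l₁ − l₂| ≤ L ≤ l₁ + l₂.
L ∈ {0, 1, 2, 3, 4, 5, 6}.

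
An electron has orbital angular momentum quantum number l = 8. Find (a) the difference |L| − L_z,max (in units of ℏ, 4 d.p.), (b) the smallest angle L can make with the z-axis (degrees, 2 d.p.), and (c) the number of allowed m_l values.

|L| − L_z,max = (6√2 − 8)ℏ ≈ 0.4853ℏ.
cos θ_min = 8/√72, so θ_min ≈ 19.47°.
There are 2l+1 = 17 values of m_l.

|L|−L_z,max ≈ 0.4853ℏ; θ_min ≈ 19.47°; 17 values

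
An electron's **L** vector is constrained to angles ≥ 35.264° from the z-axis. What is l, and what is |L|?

At minimum angle, m_l = l, so cos θ = l/√(l(l+1)); cos²θ = l/(l+1) = 0.6667.
l = cos²θ/sin²θ ≈ 2.
Then |L| = ℏ√(2·3) = √6 ℏ.

l = 2, |L| = √6 ℏ ≈ 2.449ℏ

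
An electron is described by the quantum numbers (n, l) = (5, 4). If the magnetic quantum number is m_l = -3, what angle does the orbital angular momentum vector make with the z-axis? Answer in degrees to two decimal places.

θ ≈ 132.13°

|L| = √(l(l+1)) ℏ = 2√5 ℏ.
L_z = m_l ℏ = −3ℏ.
cos θ = L_z/|L| = -3/√20, so θ ≈ 132.13°.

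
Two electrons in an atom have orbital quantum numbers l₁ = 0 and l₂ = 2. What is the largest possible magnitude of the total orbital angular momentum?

L runs from |0 − 2| = 2 to 0 + 2 = 2.
So L can be 2.
The largest magnitude corresponds to L = 2: |L_tot| = ℏ√(2·3) = √6 ℏ.

|L_tot|_max = √6 ℏ ≈ 2.449ℏ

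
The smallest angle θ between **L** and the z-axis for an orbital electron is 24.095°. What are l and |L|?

l = 5, |L| = √30 ℏ ≈ 5.477ℏ

cos²θ_min = l/(l+1) = 0.8333.
l = cos²θ/sin²θ ≈ 5.
Then |L| = ℏ√(5·6) = √30 ℏ.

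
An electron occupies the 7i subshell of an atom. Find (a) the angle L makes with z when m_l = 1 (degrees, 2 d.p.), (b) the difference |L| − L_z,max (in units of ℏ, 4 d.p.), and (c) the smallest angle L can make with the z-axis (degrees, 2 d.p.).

For 7i, l = 6.
For m_l = 1: cos θ = 1/√42, θ ≈ 81.12°.
|L| − L_z,max = (√42 − 6)ℏ ≈ 0.4807ℏ.
cos θ_min = 6/√42, so θ_min ≈ 22.21°.

θ(m_l=1) ≈ 81.12°; |L|−L_z,max ≈ 0.4807ℏ; θ_min ≈ 22.21°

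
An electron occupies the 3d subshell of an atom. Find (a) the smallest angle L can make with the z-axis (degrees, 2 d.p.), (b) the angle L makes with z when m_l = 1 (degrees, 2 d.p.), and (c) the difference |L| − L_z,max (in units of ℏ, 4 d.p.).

θ_min ≈ 35.26°; θ(m_l=1) ≈ 65.91°; |L|−L_z,max ≈ 0.4495ℏ

The 3d subshell has l = 2.
cos θ_min = 2/√6, so θ_min ≈ 35.26°.
For m_l = 1: cos θ = 1/√6, θ ≈ 65.91°.
|L| − L_z,max = (√6 − 2)ℏ ≈ 0.4495ℏ.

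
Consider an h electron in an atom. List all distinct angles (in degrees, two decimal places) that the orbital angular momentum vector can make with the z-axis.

θ ∈ {24.09°, 43.09°, 56.79°, 68.58°, 79.48°, 90.00°, 100.52°, 111.42°, 123.21°, 136.91°, 155.91°}

The letter h corresponds to l = 5.
|L| = ℏ√(l(l+1)) = √30 ℏ.
cos θ = m_l/√30 for each m_l ∈ {-5, -4, -3, -2, -1, 0, 1, 2, 3, 4, 5}.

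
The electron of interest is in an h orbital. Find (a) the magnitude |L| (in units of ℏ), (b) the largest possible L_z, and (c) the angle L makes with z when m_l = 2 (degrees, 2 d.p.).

|L| = √30 ℏ ≈ 5.477ℏ; L_z,max = 5ℏ; θ(m_l=2) ≈ 68.58°

The letter h corresponds to l = 5.
|L| = ℏ√(5·6) = √30 ℏ ≈ 5.477ℏ.
L_z,max = lℏ = 5ℏ.
For m_l = 2: cos θ = 2/√30, θ ≈ 68.58°.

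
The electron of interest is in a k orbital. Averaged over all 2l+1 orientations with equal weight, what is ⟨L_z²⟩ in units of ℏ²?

The letter k corresponds to l = 7.
m_l ∈ {-7, -6, -5, -4, -3, -2, -1, 0, 1, 2, 3, 4, 5, 6, 7}.
⟨L_z²⟩ = ℏ²·l(l+1)/3 = 18.67ℏ².

⟨L_z²⟩ = 18.67 ℏ²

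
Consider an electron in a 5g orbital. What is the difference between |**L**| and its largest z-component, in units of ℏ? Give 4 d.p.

5g means n = 5, l = 4.
|L| = 2√5 ℏ ≈ 4.4721ℏ, while L_z,max = lℏ = 4ℏ.
The difference is (2√5 − 4)ℏ ≈ 0.4721ℏ.

|L| − L_z,max ≈ 0.4721ℏ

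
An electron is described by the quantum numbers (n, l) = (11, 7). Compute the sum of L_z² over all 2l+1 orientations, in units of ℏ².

m_l runs from −7 to 7, i.e. {-7, -6, -5, -4, -3, -2, -1, 0, 1, 2, 3, 4, 5, 6, 7}.
Σ m_l² = 2·(1 + 4 + 9 + 16 + 25 + 36 + 49) = 280.

Σ(L_z)² = 280 ℏ²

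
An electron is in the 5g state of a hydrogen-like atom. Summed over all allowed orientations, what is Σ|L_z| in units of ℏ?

Σ|L_z| = 20 ℏ

The 5g subshell has l = 4.
m_l runs from −4 to 4, i.e. {-4, -3, -2, -1, 0, 1, 2, 3, 4}.
Σ|m_l| = 2·4(4+1)/2 = 20.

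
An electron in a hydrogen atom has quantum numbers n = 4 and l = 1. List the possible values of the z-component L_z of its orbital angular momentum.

L_z ∈ {−ℏ, 0, ℏ}

L_z = m_l ℏ with m_l ranging from −l to +l in integer steps.
For l = 1: m_l ∈ {-1, 0, 1}.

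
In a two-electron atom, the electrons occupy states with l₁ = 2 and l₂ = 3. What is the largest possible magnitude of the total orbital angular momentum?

L runs from |2 − 3| = 1 to 2 + 3 = 5.
L ∈ {1, 2, 3, 4, 5}.
The largest magnitude corresponds to L = 5: |L_tot| = ℏ√(5·6) = √30 ℏ.

|L_tot|_max = √30 ℏ ≈ 5.477ℏ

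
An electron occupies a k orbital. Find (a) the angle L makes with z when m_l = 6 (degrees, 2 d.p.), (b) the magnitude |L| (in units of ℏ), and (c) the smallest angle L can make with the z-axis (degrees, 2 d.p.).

The letter k corresponds to l = 7.
For m_l = 6: cos θ = 6/√56, θ ≈ 36.70°.
|L| = ℏ√(7·8) = 2√14 ℏ ≈ 7.483ℏ.
cos θ_min = 7/√56, so θ_min ≈ 20.70°.

θ(m_l=6) ≈ 36.70°; |L| = 2√14 ℏ ≈ 7.483ℏ; θ_min ≈ 20.70°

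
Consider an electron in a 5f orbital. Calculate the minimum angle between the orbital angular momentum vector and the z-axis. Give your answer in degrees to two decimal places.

The 5f subshell has l = 3.
|L|² = l(l+1)ℏ² = 12ℏ², so |L| = 2√3 ℏ.
The smallest angle corresponds to the largest L_z, i.e. m_l = l = 3, giving L_z = 3ℏ.
cos θ_min = 3/√12, so θ_min ≈ 30.00°.

θ_min ≈ 30.00°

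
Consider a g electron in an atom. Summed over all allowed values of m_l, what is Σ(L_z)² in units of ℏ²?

For a g orbital, l = 4.
The allowed m_l values are -4, -3, -2, -1, 0, 1, 2, 3, 4.
Σ m_l² = 2·(1 + 4 + 9 + 16) = 60.

Σ(L_z)² = 60 ℏ²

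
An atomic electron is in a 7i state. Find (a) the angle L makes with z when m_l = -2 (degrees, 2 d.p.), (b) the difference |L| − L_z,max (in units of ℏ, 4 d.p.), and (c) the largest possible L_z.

θ(m_l=-2) ≈ 107.98°; |L|−L_z,max ≈ 0.4807ℏ; L_z,max = 6ℏ

The 7i subshell has l = 6.
For m_l = -2: cos θ = -2/√42, θ ≈ 107.98°.
|L| − L_z,max = (√42 − 6)ℏ ≈ 0.4807ℏ.
L_z,max = lℏ = 6ℏ.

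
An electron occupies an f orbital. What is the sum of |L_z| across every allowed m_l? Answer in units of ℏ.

For an f orbital, l = 3.
The allowed m_l values are -3, -2, -1, 0, 1, 2, 3.
Σ|m_l| = 2·3(3+1)/2 = 12.

Σ|L_z| = 12 ℏ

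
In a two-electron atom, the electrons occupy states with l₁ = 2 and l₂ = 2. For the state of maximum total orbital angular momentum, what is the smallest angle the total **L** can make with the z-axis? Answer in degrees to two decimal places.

θ_min ≈ 26.57°

Angular momentum addition gives L = |l₁ − l₂|, …, l₁ + l₂.
Allowed values: L = 0, 1, 2, 3, 4.
The maximum is L = 4, with |L_tot| = ℏ√(4·5) = 2√5 ℏ.
The minimum angle with z is arccos(4/√20) ≈ 26.57°.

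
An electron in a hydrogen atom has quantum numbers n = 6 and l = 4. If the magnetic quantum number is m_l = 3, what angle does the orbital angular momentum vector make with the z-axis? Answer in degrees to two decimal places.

θ ≈ 47.87°

|L| = √(l(l+1)) ℏ = 2√5 ℏ.
L_z = m_l ℏ = 3ℏ.
cos θ = L_z/|L| = 3/√20, so θ ≈ 47.87°.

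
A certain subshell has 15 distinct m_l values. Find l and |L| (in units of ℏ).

15 = 2l + 1, so l = (15−1)/2 = 7.
|L| = ℏ√(l(l+1)) = ℏ√(7·8) = 2√14 ℏ.

l = 7, |L| = 2√14 ℏ ≈ 7.483ℏ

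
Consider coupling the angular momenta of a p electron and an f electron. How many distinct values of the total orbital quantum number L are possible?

Angular momentum addition gives L = |l₁ − l₂|, …, l₁ + l₂.
Allowed values: L = 2, 3, 4.
That is 3 values.

3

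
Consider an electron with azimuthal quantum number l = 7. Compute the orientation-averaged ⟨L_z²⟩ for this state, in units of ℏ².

⟨L_z²⟩ = 18.67 ℏ²

m_l runs from −7 to 7, i.e. {-7, -6, -5, -4, -3, -2, -1, 0, 1, 2, 3, 4, 5, 6, 7}.
Average of L_z² over 15 states: 280/15 ℏ² = 18.67 ℏ².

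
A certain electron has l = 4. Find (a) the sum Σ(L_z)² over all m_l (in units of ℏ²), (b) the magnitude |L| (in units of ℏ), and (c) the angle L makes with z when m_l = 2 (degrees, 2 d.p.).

Σ(L_z)² = 60 ℏ²; |L| = 2√5 ℏ ≈ 4.472ℏ; θ(m_l=2) ≈ 63.43°

Σ m_l² = 60, so Σ(L_z)² = 60 ℏ².
|L| = ℏ√(4·5) = 2√5 ℏ ≈ 4.472ℏ.
For m_l = 2: cos θ = 2/√20, θ ≈ 63.43°.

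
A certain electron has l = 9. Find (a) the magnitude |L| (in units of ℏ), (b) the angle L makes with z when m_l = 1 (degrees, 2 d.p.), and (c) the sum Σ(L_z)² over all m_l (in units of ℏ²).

|L| = ℏ√(9·10) = 3√10 ℏ ≈ 9.487ℏ.
For m_l = 1: cos θ = 1/√90, θ ≈ 83.95°.
Σ m_l² = 570, so Σ(L_z)² = 570 ℏ².

|L| = 3√10 ℏ ≈ 9.487ℏ; θ(m_l=1) ≈ 83.95°; Σ(L_z)² = 570 ℏ²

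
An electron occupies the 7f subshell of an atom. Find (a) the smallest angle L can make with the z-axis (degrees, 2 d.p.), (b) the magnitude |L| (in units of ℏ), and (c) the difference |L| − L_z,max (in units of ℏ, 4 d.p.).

The 7f subshell has l = 3.
cos θ_min = 3/√12, so θ_min ≈ 30.00°.
|L| = ℏ√(3·4) = 2√3 ℏ ≈ 3.464ℏ.
|L| − L_z,max = (2√3 − 3)ℏ ≈ 0.4641ℏ.

θ_min ≈ 30.00°; |L| = 2√3 ℏ ≈ 3.464ℏ; |L|−L_z,max ≈ 0.4641ℏ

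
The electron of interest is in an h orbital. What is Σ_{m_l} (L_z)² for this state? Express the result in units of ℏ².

For an h orbital, l = 5.
m_l runs from −5 to 5, i.e. {-5, -4, -3, -2, -1, 0, 1, 2, 3, 4, 5}.
Σ m_l² = 2·(1 + 4 + 9 + 16 + 25) = 110.

Σ(L_z)² = 110 ℏ²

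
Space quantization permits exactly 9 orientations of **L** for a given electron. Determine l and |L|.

2l + 1 = 9 ⇒ l = 4.
|L| = ℏ√(l(l+1)) = ℏ√(4·5) = 2√5 ℏ.

l = 4, |L| = 2√5 ℏ ≈ 4.472ℏ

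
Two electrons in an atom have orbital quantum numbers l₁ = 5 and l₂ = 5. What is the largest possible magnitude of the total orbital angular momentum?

|L_tot|_max = √110 ℏ ≈ 10.488ℏ

The total orbital quantum number L ranges from |l₁ − l₂| to l₁ + l₂ in integer steps.
L ∈ {0, 1, 2, 3, 4, 5, 6, 7, 8, 9, 10}.
The largest magnitude corresponds to L = 10: |L_tot| = ℏ√(10·11) = √110 ℏ.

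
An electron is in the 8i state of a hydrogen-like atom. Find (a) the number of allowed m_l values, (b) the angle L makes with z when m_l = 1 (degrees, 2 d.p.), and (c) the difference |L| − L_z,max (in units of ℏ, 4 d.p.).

13 values; θ(m_l=1) ≈ 81.12°; |L|−L_z,max ≈ 0.4807ℏ

The 8i subshell has l = 6.
There are 2l+1 = 13 values of m_l.
For m_l = 1: cos θ = 1/√42, θ ≈ 81.12°.
|L| − L_z,max = (√42 − 6)ℏ ≈ 0.4807ℏ.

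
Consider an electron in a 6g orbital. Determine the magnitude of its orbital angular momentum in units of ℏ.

6g means n = 6, l = 4.
|L| = ℏ√(l(l+1)) = ℏ√(4·5) = 2√5 ℏ

|L| = 2√5 ℏ ≈ 4.472ℏ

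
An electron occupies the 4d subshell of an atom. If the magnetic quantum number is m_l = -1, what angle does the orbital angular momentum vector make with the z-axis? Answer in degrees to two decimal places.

The 4d subshell has l = 2.
|L| = √(l(l+1)) ℏ = √6 ℏ.
L_z = m_l ℏ = −1ℏ.
cos θ = L_z/|L| = -1/√6, so θ ≈ 114.09°.

θ ≈ 114.09°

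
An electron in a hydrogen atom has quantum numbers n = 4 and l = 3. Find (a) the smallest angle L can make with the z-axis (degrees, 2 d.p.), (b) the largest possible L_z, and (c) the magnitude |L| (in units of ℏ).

cos θ_min = 3/√12, so θ_min ≈ 30.00°.
L_z,max = lℏ = 3ℏ.
|L| = ℏ√(3·4) = 2√3 ℏ ≈ 3.464ℏ.

θ_min ≈ 30.00°; L_z,max = 3ℏ; |L| = 2√3 ℏ ≈ 3.464ℏ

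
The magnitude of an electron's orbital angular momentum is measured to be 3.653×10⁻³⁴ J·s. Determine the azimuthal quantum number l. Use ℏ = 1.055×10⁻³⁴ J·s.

l = 3

In units of ℏ, |L| ≈ 3.463.
l(l+1) ≈ 3.463² ≈ 11.99, so l = 3.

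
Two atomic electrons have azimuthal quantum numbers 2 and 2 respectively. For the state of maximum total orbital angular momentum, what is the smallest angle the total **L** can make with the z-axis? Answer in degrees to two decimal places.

By the triangle rule, |l₁ − l₂| ≤ L ≤ l₁ + l₂.
L ∈ {0, 1, 2, 3, 4}.
The maximum is L = 4, with |L_tot| = ℏ√(4·5) = 2√5 ℏ.
The minimum angle with z is arccos(4/√20) ≈ 26.57°.

θ_min ≈ 26.57°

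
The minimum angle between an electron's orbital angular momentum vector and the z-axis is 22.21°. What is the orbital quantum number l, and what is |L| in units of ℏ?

cos θ_min = l/√(l(l+1)) = √(l/(l+1)), so l/(l+1) = cos²(22.21°) = 0.8571.
Solving: l = 6.
Then |L| = ℏ√(6·7) = √42 ℏ.

l = 6, |L| = √42 ℏ ≈ 6.481ℏ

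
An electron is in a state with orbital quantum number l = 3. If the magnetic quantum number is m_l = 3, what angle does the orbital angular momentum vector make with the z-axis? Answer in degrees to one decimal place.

|L| = ℏ√(l(l+1)) = 2√3 ℏ.
L_z = m_l ℏ = 3ℏ.
cos θ = L_z/|L| = 3/√12, so θ ≈ 30.0°.

θ ≈ 30.0°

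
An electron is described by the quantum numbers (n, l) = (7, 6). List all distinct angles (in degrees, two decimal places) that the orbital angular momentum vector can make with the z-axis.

|L| = ℏ√(l(l+1)) = √42 ℏ.
cos θ = m_l/√42 for each m_l ∈ {-6, -5, -4, -3, -2, -1, 0, 1, 2, 3, 4, 5, 6}.

θ ∈ {22.21°, 39.51°, 51.89°, 62.42°, 72.02°, 81.12°, 90.00°, 98.88°, 107.98°, 117.58°, 128.11°, 140.49°, 157.79°}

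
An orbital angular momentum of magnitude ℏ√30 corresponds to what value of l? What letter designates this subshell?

(|L|/ℏ)² = l(l+1) = 30.
The positive root is l = 5.

l = 5 (h orbital)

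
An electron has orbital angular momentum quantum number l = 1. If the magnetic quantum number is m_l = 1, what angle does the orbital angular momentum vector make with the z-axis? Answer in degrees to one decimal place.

|L|² = l(l+1)ℏ² = 2ℏ², so |L| = √2 ℏ.
L_z = m_l ℏ = 1ℏ.
cos θ = L_z/|L| = 1/√2, so θ ≈ 45.0°.

θ ≈ 45.0°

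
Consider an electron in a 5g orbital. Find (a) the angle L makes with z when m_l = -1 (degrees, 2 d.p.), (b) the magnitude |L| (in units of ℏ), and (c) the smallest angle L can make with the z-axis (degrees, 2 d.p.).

θ(m_l=-1) ≈ 102.92°; |L| = 2√5 ℏ ≈ 4.472ℏ; θ_min ≈ 26.57°

5g means n = 5, l = 4.
For m_l = -1: cos θ = -1/√20, θ ≈ 102.92°.
|L| = ℏ√(4·5) = 2√5 ℏ ≈ 4.472ℏ.
cos θ_min = 4/√20, so θ_min ≈ 26.57°.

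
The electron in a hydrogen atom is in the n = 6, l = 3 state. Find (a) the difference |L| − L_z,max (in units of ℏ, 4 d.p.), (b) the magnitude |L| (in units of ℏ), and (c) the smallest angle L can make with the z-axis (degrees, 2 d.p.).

|L| − L_z,max = (2√3 − 3)ℏ ≈ 0.4641ℏ.
|L| = ℏ√(3·4) = 2√3 ℏ ≈ 3.464ℏ.
cos θ_min = 3/√12, so θ_min ≈ 30.00°.

|L|−L_z,max ≈ 0.4641ℏ; |L| = 2√3 ℏ ≈ 3.464ℏ; θ_min ≈ 30.00°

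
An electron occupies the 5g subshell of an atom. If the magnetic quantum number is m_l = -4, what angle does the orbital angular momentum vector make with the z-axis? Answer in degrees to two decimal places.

θ ≈ 153.43°

For 5g, l = 4.
|L|² = l(l+1)ℏ² = 20ℏ², so |L| = 2√5 ℏ.
L_z = m_l ℏ = −4ℏ.
cos θ = L_z/|L| = -4/√20, so θ ≈ 153.43°.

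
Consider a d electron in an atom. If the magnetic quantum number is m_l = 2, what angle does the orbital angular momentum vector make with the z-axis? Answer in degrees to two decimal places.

The letter d corresponds to l = 2.
|L|² = l(l+1)ℏ² = 6ℏ², so |L| = √6 ℏ.
L_z = m_l ℏ = 2ℏ.
cos θ = L_z/|L| = 2/√6, so θ ≈ 35.26°.

θ ≈ 35.26°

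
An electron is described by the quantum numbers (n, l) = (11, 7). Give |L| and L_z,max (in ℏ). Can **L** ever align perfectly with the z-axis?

No: L_z,max = 7ℏ < |L| = 2√14 ℏ ≈ 7.483ℏ

|L| = 2√14 ℏ ≈ 7.4833ℏ, while L_z,max = lℏ = 7ℏ.
Since |L| > L_z,max, the vector can never point exactly along z; the closest it comes is θ_min = arccos(7/√56) ≈ 20.7°.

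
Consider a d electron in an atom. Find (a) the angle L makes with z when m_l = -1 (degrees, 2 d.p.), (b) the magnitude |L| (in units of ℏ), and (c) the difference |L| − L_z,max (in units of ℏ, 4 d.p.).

For a d orbital, l = 2.
For m_l = -1: cos θ = -1/√6, θ ≈ 114.09°.
|L| = ℏ√(2·3) = √6 ℏ ≈ 2.449ℏ.
|L| − L_z,max = (√6 − 2)ℏ ≈ 0.4495ℏ.

θ(m_l=-1) ≈ 114.09°; |L| = √6 ℏ ≈ 2.449ℏ; |L|−L_z,max ≈ 0.4495ℏ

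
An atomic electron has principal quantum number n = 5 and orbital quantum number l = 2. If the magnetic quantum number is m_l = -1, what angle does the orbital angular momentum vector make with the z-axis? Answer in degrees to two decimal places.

θ ≈ 114.09°

|L| = ℏ√(l(l+1)) = √6 ℏ.
L_z = m_l ℏ = −1ℏ.
cos θ = L_z/|L| = -1/√6, so θ ≈ 114.09°.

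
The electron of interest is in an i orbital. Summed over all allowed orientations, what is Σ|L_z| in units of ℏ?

For an i orbital, l = 6.
m_l ∈ {-6, -5, -4, -3, -2, -1, 0, 1, 2, 3, 4, 5, 6}.
Σ|m_l| = 2·6(6+1)/2 = 42.

Σ|L_z| = 42 ℏ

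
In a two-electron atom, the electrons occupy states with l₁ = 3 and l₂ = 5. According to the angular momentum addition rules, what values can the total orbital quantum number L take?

L runs from |3 − 5| = 2 to 3 + 5 = 8.
Allowed values: L = 2, 3, 4, 5, 6, 7, 8.

L = 2, 3, 4, 5, 6, 7, 8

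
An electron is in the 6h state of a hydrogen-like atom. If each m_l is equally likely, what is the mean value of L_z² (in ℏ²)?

The 6h subshell has l = 5.
m_l runs from −5 to 5, i.e. {-5, -4, -3, -2, -1, 0, 1, 2, 3, 4, 5}.
⟨L_z²⟩ = ℏ²·(Σ m_l²)/(2l+1) = ℏ²·110/11 = 10ℏ².

⟨L_z²⟩ = 10 ℏ²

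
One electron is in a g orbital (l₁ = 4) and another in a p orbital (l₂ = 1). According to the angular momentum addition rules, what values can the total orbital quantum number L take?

L = 3, 4, 5

L runs from |4 − 1| = 3 to 4 + 1 = 5.
Allowed values: L = 3, 4, 5.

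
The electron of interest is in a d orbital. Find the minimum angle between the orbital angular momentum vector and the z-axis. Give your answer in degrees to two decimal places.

θ_min ≈ 35.26°

For a d orbital, l = 2.
|L|² = l(l+1)ℏ² = 6ℏ², so |L| = √6 ℏ.
The smallest angle corresponds to the largest L_z, i.e. m_l = l = 2, giving L_z = 2ℏ.
cos θ_min = 2/√6, so θ_min ≈ 35.26°.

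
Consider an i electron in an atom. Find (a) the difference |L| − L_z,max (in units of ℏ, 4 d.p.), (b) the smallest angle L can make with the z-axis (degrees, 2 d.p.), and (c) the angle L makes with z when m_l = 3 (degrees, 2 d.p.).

An i state has l = 6.
|L| − L_z,max = (√42 − 6)ℏ ≈ 0.4807ℏ.
cos θ_min = 6/√42, so θ_min ≈ 22.21°.
For m_l = 3: cos θ = 3/√42, θ ≈ 62.42°.

|L|−L_z,max ≈ 0.4807ℏ; θ_min ≈ 22.21°; θ(m_l=3) ≈ 62.42°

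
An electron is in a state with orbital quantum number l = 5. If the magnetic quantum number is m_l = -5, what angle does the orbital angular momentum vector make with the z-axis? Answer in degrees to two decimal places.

θ ≈ 155.91°

|L| = ℏ√(l(l+1)) = √30 ℏ.
L_z = m_l ℏ = −5ℏ.
cos θ = L_z/|L| = -5/√30, so θ ≈ 155.91°.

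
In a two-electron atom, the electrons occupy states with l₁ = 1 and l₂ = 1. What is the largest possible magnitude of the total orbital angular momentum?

|L_tot|_max = √6 ℏ ≈ 2.449ℏ

The total orbital quantum number L ranges from |l₁ − l₂| to l₁ + l₂ in integer steps.
Allowed values: L = 0, 1, 2.
The largest magnitude corresponds to L = 2: |L_tot| = ℏ√(2·3) = √6 ℏ.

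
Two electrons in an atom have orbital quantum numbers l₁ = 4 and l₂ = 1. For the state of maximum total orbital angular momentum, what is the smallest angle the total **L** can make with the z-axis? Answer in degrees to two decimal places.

θ_min ≈ 24.09°

The total orbital quantum number L ranges from |l₁ − l₂| to l₁ + l₂ in integer steps.
So L can be 3, 4, 5.
The maximum is L = 5, with |L_tot| = ℏ√(5·6) = √30 ℏ.
The minimum angle with z is arccos(5/√30) ≈ 24.09°.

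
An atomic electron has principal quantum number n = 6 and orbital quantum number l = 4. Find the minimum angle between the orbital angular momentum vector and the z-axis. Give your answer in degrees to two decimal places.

|L| = √(l(l+1)) ℏ = 2√5 ℏ.
The smallest angle corresponds to the largest L_z, i.e. m_l = l = 4, giving L_z = 4ℏ.
cos θ_min = 4/√20, so θ_min ≈ 26.57°.

θ_min ≈ 26.57°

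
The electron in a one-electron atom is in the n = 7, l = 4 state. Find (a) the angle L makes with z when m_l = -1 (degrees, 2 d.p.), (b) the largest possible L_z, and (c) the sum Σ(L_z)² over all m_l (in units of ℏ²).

For m_l = -1: cos θ = -1/√20, θ ≈ 102.92°.
L_z,max = lℏ = 4ℏ.
Σ m_l² = 60, so Σ(L_z)² = 60 ℏ².

θ(m_l=-1) ≈ 102.92°; L_z,max = 4ℏ; Σ(L_z)² = 60 ℏ²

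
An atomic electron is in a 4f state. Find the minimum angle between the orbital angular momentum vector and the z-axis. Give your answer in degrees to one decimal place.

The 4f subshell has l = 3.
|L|² = l(l+1)ℏ² = 12ℏ², so |L| = 2√3 ℏ.
The smallest angle corresponds to the largest L_z, i.e. m_l = l = 3, giving L_z = 3ℏ.
cos θ_min = 3/√12, so θ_min ≈ 30.0°.

θ_min ≈ 30.0°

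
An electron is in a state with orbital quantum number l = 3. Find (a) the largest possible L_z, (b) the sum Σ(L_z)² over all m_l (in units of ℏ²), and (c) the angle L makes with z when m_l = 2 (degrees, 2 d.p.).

L_z,max = 3ℏ; Σ(L_z)² = 28 ℏ²; θ(m_l=2) ≈ 54.74°

L_z,max = lℏ = 3ℏ.
Σ m_l² = 28, so Σ(L_z)² = 28 ℏ².
For m_l = 2: cos θ = 2/√12, θ ≈ 54.74°.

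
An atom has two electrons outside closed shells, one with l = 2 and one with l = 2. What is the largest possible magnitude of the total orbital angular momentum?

The total orbital quantum number L ranges from |l₁ − l₂| to l₁ + l₂ in integer steps.
L ∈ {0, 1, 2, 3, 4}.
The largest magnitude corresponds to L = 4: |L_tot| = ℏ√(4·5) = 2√5 ℏ.

|L_tot|_max = 2√5 ℏ ≈ 4.472ℏ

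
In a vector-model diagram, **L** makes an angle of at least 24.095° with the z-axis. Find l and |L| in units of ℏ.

At minimum angle, m_l = l, so cos θ = l/√(l(l+1)); cos²θ = l/(l+1) = 0.8333.
Thus l = 0.8333/(1 − 0.8333) ≈ 5.
Then |L| = ℏ√(5·6) = √30 ℏ.

l = 5, |L| = √30 ℏ ≈ 5.477ℏ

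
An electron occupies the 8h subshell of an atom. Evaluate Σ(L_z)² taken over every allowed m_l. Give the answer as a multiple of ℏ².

Σ(L_z)² = 110 ℏ²

8h means n = 8, l = 5.
m_l runs from −5 to 5, i.e. {-5, -4, -3, -2, -1, 0, 1, 2, 3, 4, 5}.
Σ m_l² = 2·(1 + 4 + 9 + 16 + 25) = 110.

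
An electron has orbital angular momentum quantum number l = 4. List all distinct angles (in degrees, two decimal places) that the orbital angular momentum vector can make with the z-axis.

θ ∈ {26.57°, 47.87°, 63.43°, 77.08°, 90.00°, 102.92°, 116.57°, 132.13°, 153.43°}

|L|² = l(l+1)ℏ² = 20ℏ², so |L| = 2√5 ℏ.
cos θ = m_l/√20 for each m_l ∈ {-4, -3, -2, -1, 0, 1, 2, 3, 4}.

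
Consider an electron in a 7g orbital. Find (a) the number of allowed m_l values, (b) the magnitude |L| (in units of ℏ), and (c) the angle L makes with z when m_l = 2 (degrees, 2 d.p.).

9 values; |L| = 2√5 ℏ ≈ 4.472ℏ; θ(m_l=2) ≈ 63.43°

7g means n = 7, l = 4.
There are 2l+1 = 9 values of m_l.
|L| = ℏ√(4·5) = 2√5 ℏ ≈ 4.472ℏ.
For m_l = 2: cos θ = 2/√20, θ ≈ 63.43°.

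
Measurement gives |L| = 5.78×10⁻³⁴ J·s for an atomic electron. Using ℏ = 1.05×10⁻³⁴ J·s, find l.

l = 5

Dividing by ℏ: |L|/ℏ ≈ 5.505.
l(l+1) ≈ 5.505² ≈ 30.30, so l = 5.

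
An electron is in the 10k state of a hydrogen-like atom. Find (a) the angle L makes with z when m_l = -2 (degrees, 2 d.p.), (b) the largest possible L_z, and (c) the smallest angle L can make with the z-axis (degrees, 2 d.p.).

For 10k, l = 7.
For m_l = -2: cos θ = -2/√56, θ ≈ 105.50°.
L_z,max = lℏ = 7ℏ.
cos θ_min = 7/√56, so θ_min ≈ 20.70°.

θ(m_l=-2) ≈ 105.50°; L_z,max = 7ℏ; θ_min ≈ 20.70°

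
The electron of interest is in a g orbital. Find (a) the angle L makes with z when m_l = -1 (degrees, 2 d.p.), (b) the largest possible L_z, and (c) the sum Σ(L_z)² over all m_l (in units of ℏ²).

The letter g corresponds to l = 4.
For m_l = -1: cos θ = -1/√20, θ ≈ 102.92°.
L_z,max = lℏ = 4ℏ.
Σ m_l² = 60, so Σ(L_z)² = 60 ℏ².

θ(m_l=-1) ≈ 102.92°; L_z,max = 4ℏ; Σ(L_z)² = 60 ℏ²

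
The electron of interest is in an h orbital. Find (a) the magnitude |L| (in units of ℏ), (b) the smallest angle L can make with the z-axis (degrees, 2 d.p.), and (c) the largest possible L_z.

For an h orbital, l = 5.
|L| = ℏ√(5·6) = √30 ℏ ≈ 5.477ℏ.
cos θ_min = 5/√30, so θ_min ≈ 24.09°.
L_z,max = lℏ = 5ℏ.

|L| = √30 ℏ ≈ 5.477ℏ; θ_min ≈ 24.09°; L_z,max = 5ℏ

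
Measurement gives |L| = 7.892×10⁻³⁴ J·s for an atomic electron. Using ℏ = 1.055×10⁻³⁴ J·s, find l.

Dividing by ℏ: |L|/ℏ ≈ 7.481.
(|L|/ℏ)² = l(l+1) ≈ 55.96 ⇒ l = 7.

l = 7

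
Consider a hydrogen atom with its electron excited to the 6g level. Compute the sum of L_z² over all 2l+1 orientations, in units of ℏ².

Σ(L_z)² = 60 ℏ²

The 6g level has l = 4.
The allowed m_l values are -4, -3, -2, -1, 0, 1, 2, 3, 4.
Σ m_l² = 2·(1 + 4 + 9 + 16) = 60.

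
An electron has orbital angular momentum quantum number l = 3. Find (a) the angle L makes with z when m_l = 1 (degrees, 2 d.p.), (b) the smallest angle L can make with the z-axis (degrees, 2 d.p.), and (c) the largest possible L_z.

θ(m_l=1) ≈ 73.22°; θ_min ≈ 30.00°; L_z,max = 3ℏ

For m_l = 1: cos θ = 1/√12, θ ≈ 73.22°.
cos θ_min = 3/√12, so θ_min ≈ 30.00°.
L_z,max = lℏ = 3ℏ.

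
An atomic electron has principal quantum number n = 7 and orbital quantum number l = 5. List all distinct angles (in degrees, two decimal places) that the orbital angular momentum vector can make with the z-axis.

|L|² = l(l+1)ℏ² = 30ℏ², so |L| = √30 ℏ.
cos θ = m_l/√30 for each m_l ∈ {-5, -4, -3, -2, -1, 0, 1, 2, 3, 4, 5}.

θ ∈ {24.09°, 43.09°, 56.79°, 68.58°, 79.48°, 90.00°, 100.52°, 111.42°, 123.21°, 136.91°, 155.91°}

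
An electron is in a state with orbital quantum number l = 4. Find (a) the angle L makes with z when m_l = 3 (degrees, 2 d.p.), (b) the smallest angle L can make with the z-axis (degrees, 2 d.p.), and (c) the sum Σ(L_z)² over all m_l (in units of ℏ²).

θ(m_l=3) ≈ 47.87°; θ_min ≈ 26.57°; Σ(L_z)² = 60 ℏ²

For m_l = 3: cos θ = 3/√20, θ ≈ 47.87°.
cos θ_min = 4/√20, so θ_min ≈ 26.57°.
Σ m_l² = 60, so Σ(L_z)² = 60 ℏ².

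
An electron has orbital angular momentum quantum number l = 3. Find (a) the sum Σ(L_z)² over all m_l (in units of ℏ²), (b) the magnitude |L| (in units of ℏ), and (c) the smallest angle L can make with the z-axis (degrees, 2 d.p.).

Σ m_l² = 28, so Σ(L_z)² = 28 ℏ².
|L| = ℏ√(3·4) = 2√3 ℏ ≈ 3.464ℏ.
cos θ_min = 3/√12, so θ_min ≈ 30.00°.

Σ(L_z)² = 28 ℏ²; |L| = 2√3 ℏ ≈ 3.464ℏ; θ_min ≈ 30.00°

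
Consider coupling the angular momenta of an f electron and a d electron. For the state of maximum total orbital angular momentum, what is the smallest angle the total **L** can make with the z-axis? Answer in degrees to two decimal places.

The total orbital quantum number L ranges from |l₁ − l₂| to l₁ + l₂ in integer steps.
So L can be 1, 2, 3, 4, 5.
The maximum is L = 5, with |L_tot| = ℏ√(5·6) = √30 ℏ.
The minimum angle with z is arccos(5/√30) ≈ 24.09°.

θ_min ≈ 24.09°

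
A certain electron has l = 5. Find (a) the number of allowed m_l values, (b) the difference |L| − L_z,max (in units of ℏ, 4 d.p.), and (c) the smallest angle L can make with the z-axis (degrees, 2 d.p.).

11 values; |L|−L_z,max ≈ 0.4772ℏ; θ_min ≈ 24.09°

There are 2l+1 = 11 values of m_l.
|L| − L_z,max = (√30 − 5)ℏ ≈ 0.4772ℏ.
cos θ_min = 5/√30, so θ_min ≈ 24.09°.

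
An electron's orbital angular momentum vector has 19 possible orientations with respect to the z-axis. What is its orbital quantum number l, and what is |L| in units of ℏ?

l = 9, |L| = 3√10 ℏ ≈ 9.487ℏ

2l + 1 = 19 ⇒ l = 9.
Then |L| = √(l(l+1)) ℏ = 3√10 ℏ.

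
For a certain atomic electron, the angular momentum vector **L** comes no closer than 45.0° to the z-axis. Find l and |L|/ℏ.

cos²θ_min = l/(l+1) = 0.5000.
l = cos²θ/sin²θ ≈ 1.
Then |L| = ℏ√(1·2) = √2 ℏ.

l = 1, |L| = √2 ℏ ≈ 1.414ℏ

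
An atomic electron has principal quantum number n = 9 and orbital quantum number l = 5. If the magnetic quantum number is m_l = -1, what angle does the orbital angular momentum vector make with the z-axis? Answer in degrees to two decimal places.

|L|² = l(l+1)ℏ² = 30ℏ², so |L| = √30 ℏ.
L_z = m_l ℏ = −1ℏ.
cos θ = L_z/|L| = -1/√30, so θ ≈ 100.52°.

θ ≈ 100.52°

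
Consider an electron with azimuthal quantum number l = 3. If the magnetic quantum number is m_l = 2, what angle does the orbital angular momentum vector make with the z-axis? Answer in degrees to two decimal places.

θ ≈ 54.74°

|L|² = l(l+1)ℏ² = 12ℏ², so |L| = 2√3 ℏ.
L_z = m_l ℏ = 2ℏ.
cos θ = L_z/|L| = 2/√12, so θ ≈ 54.74°.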